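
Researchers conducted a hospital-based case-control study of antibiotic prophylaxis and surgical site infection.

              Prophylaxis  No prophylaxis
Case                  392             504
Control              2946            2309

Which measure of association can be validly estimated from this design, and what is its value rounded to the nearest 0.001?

0.610

Reading the table with exposure as columns: a = 392 (Prophylaxis, case), b = 2946 (Prophylaxis, non-case), c = 504 (No prophylaxis, case), d = 2309.
This is a hospital-based case-control study: participants were sampled on outcome status, so risks in the source population cannot be estimated directly — relative risk is not valid here. The odds ratio is the appropriate measure.
OR = (a·d)/(b·c) = (392 × 2309) / (2946 × 504) = 905128 / 1484784 = 0.60960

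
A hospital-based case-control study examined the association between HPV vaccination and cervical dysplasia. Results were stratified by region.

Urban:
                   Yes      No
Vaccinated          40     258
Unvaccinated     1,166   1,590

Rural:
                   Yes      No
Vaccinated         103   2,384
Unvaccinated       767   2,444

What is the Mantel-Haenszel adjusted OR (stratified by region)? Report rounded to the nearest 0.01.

OR_MH = Σ(aᵢdᵢ/nᵢ) / Σ(bᵢcᵢ/nᵢ), where nᵢ is the stratum total.
Stratum 1 (Urban): n = 3054; a·d/n = 40·1590/3054 = 20.8251; b·c/n = 258·1166/3054 = 98.5029
Stratum 2 (Rural): n = 5698; a·d/n = 103·2444/5698 = 44.1790; b·c/n = 2384·767/5698 = 320.9070
OR_MH = (20.8251 + 44.1790) / (98.5029 + 320.9070) = 65.0042 / 419.4099 = 0.15499

0.15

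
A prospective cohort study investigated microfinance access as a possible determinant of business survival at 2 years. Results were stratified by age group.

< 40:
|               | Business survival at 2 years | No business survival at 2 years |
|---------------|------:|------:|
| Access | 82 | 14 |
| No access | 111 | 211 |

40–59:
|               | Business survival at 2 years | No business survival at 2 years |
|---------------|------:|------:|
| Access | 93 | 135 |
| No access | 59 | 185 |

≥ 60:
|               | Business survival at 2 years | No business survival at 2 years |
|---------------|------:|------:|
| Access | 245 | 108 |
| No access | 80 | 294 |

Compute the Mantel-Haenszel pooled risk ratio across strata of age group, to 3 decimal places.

RR_MH = Σ(aᵢ·n₀ᵢ/nᵢ) / Σ(cᵢ·n₁ᵢ/nᵢ), with n₁ᵢ = aᵢ+bᵢ (exposed), n₀ᵢ = cᵢ+dᵢ (unexposed), nᵢ = n₁ᵢ+n₀ᵢ.
Stratum 1 (< 40): n₁ = 96, n₀ = 322, n = 418; a·n₀/n = 82·322/418 = 63.1675; c·n₁/n = 111·96/418 = 25.4928
Stratum 2 (40–59): n₁ = 228, n₀ = 244, n = 472; a·n₀/n = 93·244/472 = 48.0763; c·n₁/n = 59·228/472 = 28.5000
Stratum 3 (≥ 60): n₁ = 353, n₀ = 374, n = 727; a·n₀/n = 245·374/727 = 126.0385; c·n₁/n = 80·353/727 = 38.8446
RR_MH = (63.1675 + 48.0763 + 126.0385) / (25.4928 + 28.5000 + 38.8446) = 237.2822 / 92.8374 = 2.55589

2.556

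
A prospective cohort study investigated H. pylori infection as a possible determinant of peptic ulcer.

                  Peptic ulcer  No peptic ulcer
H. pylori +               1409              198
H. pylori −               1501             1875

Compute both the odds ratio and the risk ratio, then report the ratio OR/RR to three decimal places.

4.508

Cells: a = 1409, b = 198, c = 1501, d = 1875.
OR = (1409·1875)/(198·1501) = 2641875/297198 = 8.88928
Risk in exposed = 1409/1607 = 0.87679; risk in unexposed = 1501/3376 = 0.44461; RR = 1.97205
OR/RR = 8.88928 / 1.97205 = 4.50764
The outcome is not rare, so the OR lies further from 1 than the RR.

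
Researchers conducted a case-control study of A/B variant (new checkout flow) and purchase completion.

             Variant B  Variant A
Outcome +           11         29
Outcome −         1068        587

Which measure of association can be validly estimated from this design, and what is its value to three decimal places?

0.208

Reading the table with exposure as columns: a = 11 (Variant B, case), b = 1068 (Variant B, non-case), c = 29 (Variant A, case), d = 587.
This is a case-control study: participants were sampled on outcome status, so risks in the source population cannot be estimated directly — relative risk is not valid here. The odds ratio is the appropriate measure.
OR = (a·d)/(b·c) = (11 × 587) / (1068 × 29) = 6457 / 30972 = 0.20848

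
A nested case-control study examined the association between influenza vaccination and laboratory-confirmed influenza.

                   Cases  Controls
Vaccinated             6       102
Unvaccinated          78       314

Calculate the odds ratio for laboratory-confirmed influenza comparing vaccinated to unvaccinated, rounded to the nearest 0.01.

0.24

Cells: a = 6, b = 102, c = 78, d = 314.
OR = (a·d)/(b·c) = (6 × 314) / (102 × 78) = 1884 / 7956 = 0.23680
Exposure is associated with lower odds of laboratory-confirmed influenza (OR = 0.24 < 1).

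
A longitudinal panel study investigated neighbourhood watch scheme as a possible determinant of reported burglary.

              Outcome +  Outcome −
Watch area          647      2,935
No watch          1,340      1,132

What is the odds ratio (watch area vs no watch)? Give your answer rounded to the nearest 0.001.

Cells: a = 647, b = 2935, c = 1340, d = 1132.
OR = (a·d)/(b·c) = (647 × 1132) / (2935 × 1340) = 732404 / 3932900 = 0.18622
Exposure is associated with lower odds of reported burglary (OR = 0.19 < 1).

0.186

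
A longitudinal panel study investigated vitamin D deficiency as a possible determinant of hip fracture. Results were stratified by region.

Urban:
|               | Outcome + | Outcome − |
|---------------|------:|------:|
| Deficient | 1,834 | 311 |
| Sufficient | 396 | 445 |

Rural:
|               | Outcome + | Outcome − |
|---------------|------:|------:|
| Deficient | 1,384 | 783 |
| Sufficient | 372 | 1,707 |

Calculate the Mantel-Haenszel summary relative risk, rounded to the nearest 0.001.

2.518

RR_MH = Σ(aᵢ·n₀ᵢ/nᵢ) / Σ(cᵢ·n₁ᵢ/nᵢ), with n₁ᵢ = aᵢ+bᵢ (exposed), n₀ᵢ = cᵢ+dᵢ (unexposed), nᵢ = n₁ᵢ+n₀ᵢ.
Stratum 1 (Urban): n₁ = 2145, n₀ = 841, n = 2986; a·n₀/n = 1834·841/2986 = 516.5419; c·n₁/n = 396·2145/2986 = 284.4675
Stratum 2 (Rural): n₁ = 2167, n₀ = 2079, n = 4246; a·n₀/n = 1384·2079/4246 = 677.6580; c·n₁/n = 372·2167/4246 = 189.8549
RR_MH = (516.5419 + 677.6580) / (284.4675 + 189.8549) = 1194.1999 / 474.3224 = 2.51770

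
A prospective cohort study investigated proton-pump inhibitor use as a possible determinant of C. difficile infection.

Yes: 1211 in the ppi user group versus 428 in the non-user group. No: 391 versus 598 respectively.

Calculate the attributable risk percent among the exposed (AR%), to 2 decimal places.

From the description: a = 1211, b = 391, c = 428, d = 598.
Risk in exposed = 1211/1602 = 0.75593; risk in unexposed = 428/1026 = 0.41715.
RR = 0.75593/0.41715 = 1.81211
AR% = (RR − 1)/RR × 100 = (1.81211 − 1)/1.81211 × 100 = 44.8158%

44.82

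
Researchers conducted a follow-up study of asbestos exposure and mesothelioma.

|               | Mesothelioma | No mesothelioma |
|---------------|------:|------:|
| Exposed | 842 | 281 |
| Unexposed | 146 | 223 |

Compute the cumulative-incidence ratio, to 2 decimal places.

Cells: a = 842, b = 281, c = 146, d = 223.
Risk in exposed = 842/1123 = 0.74978; risk in unexposed = 146/369 = 0.39566.
RR = 0.74978 / 0.39566 = 1.89499
The risk among the exposed is 1.89 times that among the unexposed.

1.89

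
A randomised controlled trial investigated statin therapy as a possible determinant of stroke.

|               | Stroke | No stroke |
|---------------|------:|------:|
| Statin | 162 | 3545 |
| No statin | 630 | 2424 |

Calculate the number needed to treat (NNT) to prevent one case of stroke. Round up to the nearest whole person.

Risk in treated group = 162/3707 = 0.04370; risk in control = 630/3054 = 0.20629.
Absolute risk reduction = 0.20629 − 0.04370 = 0.16259
NNT = 1 / ARR = 1 / 0.16259 = 6.151 → round up → 7

7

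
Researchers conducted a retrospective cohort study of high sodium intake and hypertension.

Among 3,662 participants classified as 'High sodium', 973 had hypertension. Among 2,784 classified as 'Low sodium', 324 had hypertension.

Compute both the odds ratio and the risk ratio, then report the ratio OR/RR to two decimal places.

1.20

From the description: a = 973, b = 2689, c = 324, d = 2460.
OR = (973·2460)/(2689·324) = 2393580/871236 = 2.74734
Risk in exposed = 973/3662 = 0.26570; risk in unexposed = 324/2784 = 0.11638; RR = 2.28307
OR/RR = 2.74734 / 2.28307 = 1.20335
The outcome is not rare, so the OR lies further from 1 than the RR.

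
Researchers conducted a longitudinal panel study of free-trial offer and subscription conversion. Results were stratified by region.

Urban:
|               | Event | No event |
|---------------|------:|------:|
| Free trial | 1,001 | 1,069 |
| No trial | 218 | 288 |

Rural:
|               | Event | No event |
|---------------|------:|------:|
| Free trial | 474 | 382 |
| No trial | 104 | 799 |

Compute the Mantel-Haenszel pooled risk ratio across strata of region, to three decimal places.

RR_MH = Σ(aᵢ·n₀ᵢ/nᵢ) / Σ(cᵢ·n₁ᵢ/nᵢ), with n₁ᵢ = aᵢ+bᵢ (exposed), n₀ᵢ = cᵢ+dᵢ (unexposed), nᵢ = n₁ᵢ+n₀ᵢ.
Stratum 1 (Urban): n₁ = 2070, n₀ = 506, n = 2576; a·n₀/n = 1001·506/2576 = 196.6250; c·n₁/n = 218·2070/2576 = 175.1786
Stratum 2 (Rural): n₁ = 856, n₀ = 903, n = 1759; a·n₀/n = 474·903/1759 = 243.3326; c·n₁/n = 104·856/1759 = 50.6106
RR_MH = (196.6250 + 243.3326) / (175.1786 + 50.6106) = 439.9576 / 225.7891 = 1.94853

1.949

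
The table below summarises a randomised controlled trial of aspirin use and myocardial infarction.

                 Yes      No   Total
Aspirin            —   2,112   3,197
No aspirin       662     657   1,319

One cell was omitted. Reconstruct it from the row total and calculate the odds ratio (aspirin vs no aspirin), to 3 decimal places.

0.510

The missing cell is in the exposed row: 3197 − 2112 = 1085.
So a = 1085, b = 2112, c = 662, d = 657.
OR = (a·d)/(b·c) = (1085 × 657) / (2112 × 662) = 712845 / 1398144 = 0.50985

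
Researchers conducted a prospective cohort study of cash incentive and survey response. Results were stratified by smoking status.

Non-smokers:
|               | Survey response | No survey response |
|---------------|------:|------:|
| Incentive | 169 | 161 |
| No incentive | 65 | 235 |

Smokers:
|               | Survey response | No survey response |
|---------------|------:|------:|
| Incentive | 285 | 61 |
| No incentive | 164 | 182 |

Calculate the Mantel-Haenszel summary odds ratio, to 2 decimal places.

OR_MH = Σ(aᵢdᵢ/nᵢ) / Σ(bᵢcᵢ/nᵢ), where nᵢ is the stratum total.
Stratum 1 (Non-smokers): n = 630; a·d/n = 169·235/630 = 63.0397; b·c/n = 161·65/630 = 16.6111
Stratum 2 (Smokers): n = 692; a·d/n = 285·182/692 = 74.9566; b·c/n = 61·164/692 = 14.4566
OR_MH = (63.0397 + 74.9566) / (16.6111 + 14.4566) = 137.9963 / 31.0678 = 4.44179

4.44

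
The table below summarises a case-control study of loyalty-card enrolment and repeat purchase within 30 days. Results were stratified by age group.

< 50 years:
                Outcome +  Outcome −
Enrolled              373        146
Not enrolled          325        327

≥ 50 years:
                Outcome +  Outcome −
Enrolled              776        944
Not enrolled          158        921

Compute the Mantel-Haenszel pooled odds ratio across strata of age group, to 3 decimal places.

3.832

OR_MH = Σ(aᵢdᵢ/nᵢ) / Σ(bᵢcᵢ/nᵢ), where nᵢ is the stratum total.
Stratum 1 (< 50 years): n = 1171; a·d/n = 373·327/1171 = 104.1597; b·c/n = 146·325/1171 = 40.5209
Stratum 2 (≥ 50 years): n = 2799; a·d/n = 776·921/2799 = 255.3398; b·c/n = 944·158/2799 = 53.2876
OR_MH = (104.1597 + 255.3398) / (40.5209 + 53.2876) = 359.4995 / 93.8085 = 3.83227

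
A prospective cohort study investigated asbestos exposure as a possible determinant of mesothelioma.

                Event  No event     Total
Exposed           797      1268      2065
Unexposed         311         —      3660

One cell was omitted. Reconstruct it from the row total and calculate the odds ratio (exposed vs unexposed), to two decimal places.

6.77

The missing cell is in the unexposed row: 3660 − 311 = 3349.
So a = 797, b = 1268, c = 311, d = 3349.
OR = (a·d)/(b·c) = (797 × 3349) / (1268 × 311) = 2669153 / 394348 = 6.76852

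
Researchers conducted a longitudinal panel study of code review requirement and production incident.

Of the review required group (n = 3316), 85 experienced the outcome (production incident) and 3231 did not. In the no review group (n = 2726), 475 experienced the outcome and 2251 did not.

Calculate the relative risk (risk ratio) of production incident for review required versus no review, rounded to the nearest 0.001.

From the description: a = 85, b = 3231, c = 475, d = 2251.
Risk in exposed = 85/3316 = 0.02563; risk in unexposed = 475/2726 = 0.17425.
RR = 0.02563 / 0.17425 = 0.14711
The risk is 85% lower among the exposed than among the unexposed.

0.147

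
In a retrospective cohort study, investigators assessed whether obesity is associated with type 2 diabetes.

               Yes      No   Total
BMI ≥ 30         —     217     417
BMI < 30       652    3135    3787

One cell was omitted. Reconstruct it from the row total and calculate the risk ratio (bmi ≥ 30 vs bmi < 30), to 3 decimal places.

The missing cell is in the exposed row: 417 − 217 = 200.
So a = 200, b = 217, c = 652, d = 3135.
RR = [a/(a+b)] / [c/(c+d)] = (200/417) / (652/3787) = 0.47962/0.17217 = 2.78575

2.786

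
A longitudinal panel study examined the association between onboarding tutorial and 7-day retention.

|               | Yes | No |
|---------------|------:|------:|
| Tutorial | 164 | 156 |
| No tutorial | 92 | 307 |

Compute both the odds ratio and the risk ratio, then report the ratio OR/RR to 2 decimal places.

1.58

Cells: a = 164, b = 156, c = 92, d = 307.
OR = (164·307)/(156·92) = 50348/14352 = 3.50808
Risk in exposed = 164/320 = 0.51250; risk in unexposed = 92/399 = 0.23058; RR = 2.22269
OR/RR = 3.50808 / 2.22269 = 1.57830
The outcome is not rare, so the OR lies further from 1 than the RR.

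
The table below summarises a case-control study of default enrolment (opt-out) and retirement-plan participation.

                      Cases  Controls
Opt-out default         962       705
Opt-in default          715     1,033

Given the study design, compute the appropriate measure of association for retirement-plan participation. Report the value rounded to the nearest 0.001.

Cells: a = 962, b = 705, c = 715, d = 1033.
This is a case-control study: participants were sampled on outcome status, so risks in the source population cannot be estimated directly — relative risk is not valid here. The odds ratio is the appropriate measure.
OR = (a·d)/(b·c) = (962 × 1033) / (705 × 715) = 993746 / 504075 = 1.97142

1.971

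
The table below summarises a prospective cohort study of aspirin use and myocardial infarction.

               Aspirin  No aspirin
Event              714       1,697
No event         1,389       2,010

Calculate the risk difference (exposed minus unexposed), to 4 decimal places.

-0.1183

Reading the table with exposure as columns: a = 714 (Aspirin, case), b = 1389 (Aspirin, non-case), c = 1697 (No aspirin, case), d = 2010.
Risk in exposed = 714/2103 = 0.339515; risk in unexposed = 1697/3707 = 0.457783.
Risk difference = 0.339515 − 0.457783 = -0.118268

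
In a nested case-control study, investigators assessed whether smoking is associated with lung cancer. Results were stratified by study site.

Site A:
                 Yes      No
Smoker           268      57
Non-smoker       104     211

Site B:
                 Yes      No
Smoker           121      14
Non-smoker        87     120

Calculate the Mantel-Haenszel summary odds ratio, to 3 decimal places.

OR_MH = Σ(aᵢdᵢ/nᵢ) / Σ(bᵢcᵢ/nᵢ), where nᵢ is the stratum total.
Stratum 1 (Site A): n = 640; a·d/n = 268·211/640 = 88.3563; b·c/n = 57·104/640 = 9.2625
Stratum 2 (Site B): n = 342; a·d/n = 121·120/342 = 42.4561; b·c/n = 14·87/342 = 3.5614
OR_MH = (88.3563 + 42.4561) / (9.2625 + 3.5614) = 130.8124 / 12.8239 = 10.20067

10.201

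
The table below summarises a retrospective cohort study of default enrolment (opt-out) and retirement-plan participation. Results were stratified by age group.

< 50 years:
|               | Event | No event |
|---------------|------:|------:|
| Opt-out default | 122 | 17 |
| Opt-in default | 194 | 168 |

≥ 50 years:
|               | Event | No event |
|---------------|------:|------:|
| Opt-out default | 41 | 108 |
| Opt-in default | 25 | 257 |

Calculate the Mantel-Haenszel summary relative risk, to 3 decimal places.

1.841

RR_MH = Σ(aᵢ·n₀ᵢ/nᵢ) / Σ(cᵢ·n₁ᵢ/nᵢ), with n₁ᵢ = aᵢ+bᵢ (exposed), n₀ᵢ = cᵢ+dᵢ (unexposed), nᵢ = n₁ᵢ+n₀ᵢ.
Stratum 1 (< 50 years): n₁ = 139, n₀ = 362, n = 501; a·n₀/n = 122·362/501 = 88.1517; c·n₁/n = 194·139/501 = 53.8244
Stratum 2 (≥ 50 years): n₁ = 149, n₀ = 282, n = 431; a·n₀/n = 41·282/431 = 26.8260; c·n₁/n = 25·149/431 = 8.6427
RR_MH = (88.1517 + 26.8260) / (53.8244 + 8.6427) = 114.9777 / 62.4670 = 1.84061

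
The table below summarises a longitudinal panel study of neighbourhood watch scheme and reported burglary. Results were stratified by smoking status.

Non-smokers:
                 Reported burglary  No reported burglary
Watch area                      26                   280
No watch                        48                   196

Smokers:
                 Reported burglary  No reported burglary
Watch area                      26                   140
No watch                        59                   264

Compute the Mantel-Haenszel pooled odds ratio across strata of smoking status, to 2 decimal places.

OR_MH = Σ(aᵢdᵢ/nᵢ) / Σ(bᵢcᵢ/nᵢ), where nᵢ is the stratum total.
Stratum 1 (Non-smokers): n = 550; a·d/n = 26·196/550 = 9.2655; b·c/n = 280·48/550 = 24.4364
Stratum 2 (Smokers): n = 489; a·d/n = 26·264/489 = 14.0368; b·c/n = 140·59/489 = 16.8916
OR_MH = (9.2655 + 14.0368) / (24.4364 + 16.8916) = 23.3023 / 41.3280 = 0.56384

0.56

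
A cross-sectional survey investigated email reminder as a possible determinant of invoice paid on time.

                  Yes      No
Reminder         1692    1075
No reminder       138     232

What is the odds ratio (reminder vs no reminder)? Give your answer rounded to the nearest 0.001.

Cells: a = 1692, b = 1075, c = 138, d = 232.
OR = (a·d)/(b·c) = (1692 × 232) / (1075 × 138) = 392544 / 148350 = 2.64607
The odds of invoice paid on time are about 2.65 times as high in the reminder group.

2.646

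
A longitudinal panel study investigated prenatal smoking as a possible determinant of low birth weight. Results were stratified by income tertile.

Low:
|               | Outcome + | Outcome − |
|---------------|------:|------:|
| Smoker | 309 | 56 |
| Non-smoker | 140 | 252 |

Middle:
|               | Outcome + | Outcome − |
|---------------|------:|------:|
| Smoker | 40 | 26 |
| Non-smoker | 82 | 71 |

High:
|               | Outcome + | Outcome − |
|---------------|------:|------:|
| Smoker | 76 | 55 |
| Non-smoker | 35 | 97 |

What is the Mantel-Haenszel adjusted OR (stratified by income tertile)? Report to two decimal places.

OR_MH = Σ(aᵢdᵢ/nᵢ) / Σ(bᵢcᵢ/nᵢ), where nᵢ is the stratum total.
Stratum 1 (Low): n = 757; a·d/n = 309·252/757 = 102.8639; b·c/n = 56·140/757 = 10.3567
Stratum 2 (Middle): n = 219; a·d/n = 40·71/219 = 12.9680; b·c/n = 26·82/219 = 9.7352
Stratum 3 (High): n = 263; a·d/n = 76·97/263 = 28.0304; b·c/n = 55·35/263 = 7.3194
OR_MH = (102.8639 + 12.9680 + 28.0304) / (10.3567 + 9.7352 + 7.3194) = 143.8624 / 27.4112 = 5.24830

5.25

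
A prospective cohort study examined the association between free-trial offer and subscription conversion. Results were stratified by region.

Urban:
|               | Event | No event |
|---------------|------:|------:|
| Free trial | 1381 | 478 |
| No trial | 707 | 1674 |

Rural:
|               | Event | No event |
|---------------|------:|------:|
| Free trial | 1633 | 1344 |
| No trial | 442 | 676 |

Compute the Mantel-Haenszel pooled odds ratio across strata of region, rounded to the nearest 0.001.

OR_MH = Σ(aᵢdᵢ/nᵢ) / Σ(bᵢcᵢ/nᵢ), where nᵢ is the stratum total.
Stratum 1 (Urban): n = 4240; a·d/n = 1381·1674/4240 = 545.2344; b·c/n = 478·707/4240 = 79.7042
Stratum 2 (Rural): n = 4095; a·d/n = 1633·676/4095 = 269.5746; b·c/n = 1344·442/4095 = 145.0667
OR_MH = (545.2344 + 269.5746) / (79.7042 + 145.0667) = 814.8090 / 224.7709 = 3.62506

3.625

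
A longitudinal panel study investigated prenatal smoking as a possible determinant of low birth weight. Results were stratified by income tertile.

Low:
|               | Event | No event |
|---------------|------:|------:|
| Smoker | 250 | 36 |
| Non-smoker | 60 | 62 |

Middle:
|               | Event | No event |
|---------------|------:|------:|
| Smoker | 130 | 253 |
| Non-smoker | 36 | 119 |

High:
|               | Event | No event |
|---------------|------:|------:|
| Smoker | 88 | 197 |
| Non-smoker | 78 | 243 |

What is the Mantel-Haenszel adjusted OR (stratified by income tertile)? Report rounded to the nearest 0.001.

OR_MH = Σ(aᵢdᵢ/nᵢ) / Σ(bᵢcᵢ/nᵢ), where nᵢ is the stratum total.
Stratum 1 (Low): n = 408; a·d/n = 250·62/408 = 37.9902; b·c/n = 36·60/408 = 5.2941
Stratum 2 (Middle): n = 538; a·d/n = 130·119/538 = 28.7546; b·c/n = 253·36/538 = 16.9294
Stratum 3 (High): n = 606; a·d/n = 88·243/606 = 35.2871; b·c/n = 197·78/606 = 25.3564
OR_MH = (37.9902 + 28.7546 + 35.2871) / (5.2941 + 16.9294 + 25.3564) = 102.0320 / 47.5799 = 2.14443

2.144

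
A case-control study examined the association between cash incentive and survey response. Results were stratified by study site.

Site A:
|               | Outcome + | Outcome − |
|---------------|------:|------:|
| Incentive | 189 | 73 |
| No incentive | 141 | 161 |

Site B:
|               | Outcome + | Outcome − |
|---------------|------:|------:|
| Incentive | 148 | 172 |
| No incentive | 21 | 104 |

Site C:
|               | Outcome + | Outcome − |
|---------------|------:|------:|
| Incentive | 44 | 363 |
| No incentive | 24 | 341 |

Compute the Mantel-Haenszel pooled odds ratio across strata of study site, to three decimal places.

2.868

OR_MH = Σ(aᵢdᵢ/nᵢ) / Σ(bᵢcᵢ/nᵢ), where nᵢ is the stratum total.
Stratum 1 (Site A): n = 564; a·d/n = 189·161/564 = 53.9521; b·c/n = 73·141/564 = 18.2500
Stratum 2 (Site B): n = 445; a·d/n = 148·104/445 = 34.5888; b·c/n = 172·21/445 = 8.1169
Stratum 3 (Site C): n = 772; a·d/n = 44·341/772 = 19.4352; b·c/n = 363·24/772 = 11.2850
OR_MH = (53.9521 + 34.5888 + 19.4352) / (18.2500 + 8.1169 + 11.2850) = 107.9761 / 37.6518 = 2.86775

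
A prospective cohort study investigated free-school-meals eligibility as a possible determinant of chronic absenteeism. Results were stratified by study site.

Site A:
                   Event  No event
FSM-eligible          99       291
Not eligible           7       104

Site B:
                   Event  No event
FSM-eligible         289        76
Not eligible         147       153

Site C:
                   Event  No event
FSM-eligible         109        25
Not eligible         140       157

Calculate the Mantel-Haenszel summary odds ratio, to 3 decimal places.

OR_MH = Σ(aᵢdᵢ/nᵢ) / Σ(bᵢcᵢ/nᵢ), where nᵢ is the stratum total.
Stratum 1 (Site A): n = 501; a·d/n = 99·104/501 = 20.5509; b·c/n = 291·7/501 = 4.0659
Stratum 2 (Site B): n = 665; a·d/n = 289·153/665 = 66.4917; b·c/n = 76·147/665 = 16.8000
Stratum 3 (Site C): n = 431; a·d/n = 109·157/431 = 39.7053; b·c/n = 25·140/431 = 8.1206
OR_MH = (20.5509 + 66.4917 + 39.7053) / (4.0659 + 16.8000 + 8.1206) = 126.7480 / 28.9865 = 4.37265

4.373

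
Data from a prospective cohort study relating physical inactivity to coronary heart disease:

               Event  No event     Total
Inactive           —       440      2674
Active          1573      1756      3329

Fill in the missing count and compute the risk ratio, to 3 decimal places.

The missing cell is in the exposed row: 2674 − 440 = 2234.
So a = 2234, b = 440, c = 1573, d = 1756.
RR = [a/(a+b)] / [c/(c+d)] = (2234/2674) / (1573/3329) = 0.83545/0.47251 = 1.76810

1.768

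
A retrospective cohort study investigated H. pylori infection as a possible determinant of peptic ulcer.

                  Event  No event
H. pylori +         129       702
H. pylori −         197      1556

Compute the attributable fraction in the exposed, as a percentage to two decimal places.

Cells: a = 129, b = 702, c = 197, d = 1556.
Risk in exposed = 129/831 = 0.15523; risk in unexposed = 197/1753 = 0.11238.
RR = 0.15523/0.11238 = 1.38135
AR% = (RR − 1)/RR × 100 = (1.38135 − 1)/1.38135 × 100 = 27.6072%

27.61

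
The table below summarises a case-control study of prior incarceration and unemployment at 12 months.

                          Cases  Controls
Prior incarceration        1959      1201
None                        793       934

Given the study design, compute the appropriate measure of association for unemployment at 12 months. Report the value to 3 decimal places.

1.921

Cells: a = 1959, b = 1201, c = 793, d = 934.
This is a case-control study: participants were sampled on outcome status, so risks in the source population cannot be estimated directly — relative risk is not valid here. The odds ratio is the appropriate measure.
OR = (a·d)/(b·c) = (1959 × 934) / (1201 × 793) = 1829706 / 952393 = 1.92117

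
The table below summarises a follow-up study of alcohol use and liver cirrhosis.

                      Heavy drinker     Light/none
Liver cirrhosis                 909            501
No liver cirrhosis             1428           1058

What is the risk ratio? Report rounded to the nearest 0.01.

1.21

Reading the table with exposure as columns: a = 909 (Heavy drinker, case), b = 1428 (Heavy drinker, non-case), c = 501 (Light/none, case), d = 1058.
Risk in exposed = 909/2337 = 0.38896; risk in unexposed = 501/1559 = 0.32136.
RR = 0.38896 / 0.32136 = 1.21036
The risk among the exposed is 1.21 times that among the unexposed.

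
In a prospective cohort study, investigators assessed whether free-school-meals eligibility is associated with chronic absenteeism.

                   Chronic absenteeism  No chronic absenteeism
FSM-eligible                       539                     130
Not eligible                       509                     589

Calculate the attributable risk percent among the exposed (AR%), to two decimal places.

42.46

Cells: a = 539, b = 130, c = 509, d = 589.
Risk in exposed = 539/669 = 0.80568; risk in unexposed = 509/1098 = 0.46357.
RR = 0.80568/0.46357 = 1.73799
AR% = (RR − 1)/RR × 100 = (1.73799 − 1)/1.73799 × 100 = 42.4623%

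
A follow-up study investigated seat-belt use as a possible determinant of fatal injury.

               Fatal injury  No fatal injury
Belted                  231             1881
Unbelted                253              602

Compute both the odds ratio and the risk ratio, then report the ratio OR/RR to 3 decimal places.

0.791

Cells: a = 231, b = 1881, c = 253, d = 602.
OR = (231·602)/(1881·253) = 139062/475893 = 0.29221
Risk in exposed = 231/2112 = 0.10938; risk in unexposed = 253/855 = 0.29591; RR = 0.36963
OR/RR = 0.29221 / 0.36963 = 0.79056
The outcome is not rare, so the OR lies further from 1 than the RR.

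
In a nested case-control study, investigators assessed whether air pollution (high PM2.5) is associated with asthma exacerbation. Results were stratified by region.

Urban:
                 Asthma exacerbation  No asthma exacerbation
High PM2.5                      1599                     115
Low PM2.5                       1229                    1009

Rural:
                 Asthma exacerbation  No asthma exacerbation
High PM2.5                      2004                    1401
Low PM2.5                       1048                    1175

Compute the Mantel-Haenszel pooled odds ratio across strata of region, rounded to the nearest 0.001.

OR_MH = Σ(aᵢdᵢ/nᵢ) / Σ(bᵢcᵢ/nᵢ), where nᵢ is the stratum total.
Stratum 1 (Urban): n = 3952; a·d/n = 1599·1009/3952 = 408.2467; b·c/n = 115·1229/3952 = 35.7629
Stratum 2 (Rural): n = 5628; a·d/n = 2004·1175/5628 = 418.3902; b·c/n = 1401·1048/5628 = 260.8827
OR_MH = (408.2467 + 418.3902) / (35.7629 + 260.8827) = 826.6369 / 296.6456 = 2.78661

2.787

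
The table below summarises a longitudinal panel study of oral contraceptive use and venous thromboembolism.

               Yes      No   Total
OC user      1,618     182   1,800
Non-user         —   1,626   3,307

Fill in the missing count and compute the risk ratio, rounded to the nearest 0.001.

1.768

The missing cell is in the unexposed row: 3307 − 1626 = 1681.
So a = 1618, b = 182, c = 1681, d = 1626.
RR = [a/(a+b)] / [c/(c+d)] = (1618/1800) / (1681/3307) = 0.89889/0.50832 = 1.76837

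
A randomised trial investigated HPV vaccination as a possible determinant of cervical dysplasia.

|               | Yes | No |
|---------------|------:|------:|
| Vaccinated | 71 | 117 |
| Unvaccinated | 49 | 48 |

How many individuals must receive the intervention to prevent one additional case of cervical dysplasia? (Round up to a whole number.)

Risk in treated group = 71/188 = 0.37766; risk in control = 49/97 = 0.50515.
Absolute risk reduction = 0.50515 − 0.37766 = 0.12750
NNT = 1 / ARR = 1 / 0.12750 = 7.843 → round up → 8

8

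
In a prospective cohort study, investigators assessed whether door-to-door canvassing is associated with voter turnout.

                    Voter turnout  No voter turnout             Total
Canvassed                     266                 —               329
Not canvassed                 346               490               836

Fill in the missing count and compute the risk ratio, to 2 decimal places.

1.95

The missing cell is in the exposed row: 329 − 266 = 63.
So a = 266, b = 63, c = 346, d = 490.
RR = [a/(a+b)] / [c/(c+d)] = (266/329) / (346/836) = 0.80851/0.41388 = 1.95351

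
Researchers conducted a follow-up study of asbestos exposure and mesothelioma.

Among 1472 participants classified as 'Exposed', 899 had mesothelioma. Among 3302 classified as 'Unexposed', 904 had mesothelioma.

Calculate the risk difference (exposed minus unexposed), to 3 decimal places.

0.337

From the description: a = 899, b = 573, c = 904, d = 2398.
Risk in exposed = 899/1472 = 0.610734; risk in unexposed = 904/3302 = 0.273773.
Risk difference = 0.610734 − 0.273773 = 0.336960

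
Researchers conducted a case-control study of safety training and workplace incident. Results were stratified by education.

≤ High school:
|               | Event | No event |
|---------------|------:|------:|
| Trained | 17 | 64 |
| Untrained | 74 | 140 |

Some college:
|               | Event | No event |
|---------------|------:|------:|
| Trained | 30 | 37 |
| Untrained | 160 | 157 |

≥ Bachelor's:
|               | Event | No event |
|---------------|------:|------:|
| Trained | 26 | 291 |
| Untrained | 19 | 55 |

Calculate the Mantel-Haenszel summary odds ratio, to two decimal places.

OR_MH = Σ(aᵢdᵢ/nᵢ) / Σ(bᵢcᵢ/nᵢ), where nᵢ is the stratum total.
Stratum 1 (≤ High school): n = 295; a·d/n = 17·140/295 = 8.0678; b·c/n = 64·74/295 = 16.0542
Stratum 2 (Some college): n = 384; a·d/n = 30·157/384 = 12.2656; b·c/n = 37·160/384 = 15.4167
Stratum 3 (≥ Bachelor's): n = 391; a·d/n = 26·55/391 = 3.6573; b·c/n = 291·19/391 = 14.1407
OR_MH = (8.0678 + 12.2656 + 3.6573) / (16.0542 + 15.4167 + 14.1407) = 23.9907 / 45.6116 = 0.52598

0.53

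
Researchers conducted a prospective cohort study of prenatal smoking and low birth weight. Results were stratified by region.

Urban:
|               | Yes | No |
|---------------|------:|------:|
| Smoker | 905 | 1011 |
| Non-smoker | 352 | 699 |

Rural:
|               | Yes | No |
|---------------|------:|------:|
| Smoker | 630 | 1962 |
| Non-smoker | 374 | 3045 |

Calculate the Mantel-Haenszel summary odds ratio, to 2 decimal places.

2.20

OR_MH = Σ(aᵢdᵢ/nᵢ) / Σ(bᵢcᵢ/nᵢ), where nᵢ is the stratum total.
Stratum 1 (Urban): n = 2967; a·d/n = 905·699/2967 = 213.2103; b·c/n = 1011·352/2967 = 119.9434
Stratum 2 (Rural): n = 6011; a·d/n = 630·3045/6011 = 319.1399; b·c/n = 1962·374/6011 = 122.0742
OR_MH = (213.2103 + 319.1399) / (119.9434 + 122.0742) = 532.3502 / 242.0176 = 2.19963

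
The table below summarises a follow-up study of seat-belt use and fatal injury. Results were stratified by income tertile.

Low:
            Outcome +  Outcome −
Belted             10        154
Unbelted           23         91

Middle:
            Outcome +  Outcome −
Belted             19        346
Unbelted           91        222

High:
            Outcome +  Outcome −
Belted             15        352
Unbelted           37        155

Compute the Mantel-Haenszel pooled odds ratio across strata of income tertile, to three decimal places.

OR_MH = Σ(aᵢdᵢ/nᵢ) / Σ(bᵢcᵢ/nᵢ), where nᵢ is the stratum total.
Stratum 1 (Low): n = 278; a·d/n = 10·91/278 = 3.2734; b·c/n = 154·23/278 = 12.7410
Stratum 2 (Middle): n = 678; a·d/n = 19·222/678 = 6.2212; b·c/n = 346·91/678 = 46.4395
Stratum 3 (High): n = 559; a·d/n = 15·155/559 = 4.1592; b·c/n = 352·37/559 = 23.2987
OR_MH = (3.2734 + 6.2212 + 4.1592) / (12.7410 + 46.4395 + 23.2987) = 13.6538 / 82.4793 = 0.16554

0.166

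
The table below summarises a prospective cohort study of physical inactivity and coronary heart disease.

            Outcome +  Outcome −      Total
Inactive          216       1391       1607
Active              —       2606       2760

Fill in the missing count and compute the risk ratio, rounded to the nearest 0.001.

2.409

The missing cell is in the unexposed row: 2760 − 2606 = 154.
So a = 216, b = 1391, c = 154, d = 2606.
RR = [a/(a+b)] / [c/(c+d)] = (216/1607) / (154/2760) = 0.13441/0.05580 = 2.40894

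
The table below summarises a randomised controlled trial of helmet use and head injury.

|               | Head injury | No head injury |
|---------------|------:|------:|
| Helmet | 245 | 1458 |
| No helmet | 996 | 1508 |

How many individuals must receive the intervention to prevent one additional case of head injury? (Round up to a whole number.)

Risk in treated group = 245/1703 = 0.14386; risk in control = 996/2504 = 0.39776.
Absolute risk reduction = 0.39776 − 0.14386 = 0.25390
NNT = 1 / ARR = 1 / 0.25390 = 3.939 → round up → 4

4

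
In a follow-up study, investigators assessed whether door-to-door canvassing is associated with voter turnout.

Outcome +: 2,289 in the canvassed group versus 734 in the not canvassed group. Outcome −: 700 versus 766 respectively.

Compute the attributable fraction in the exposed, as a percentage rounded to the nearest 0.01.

36.10

From the description: a = 2289, b = 700, c = 734, d = 766.
Risk in exposed = 2289/2989 = 0.76581; risk in unexposed = 734/1500 = 0.48933.
RR = 0.76581/0.48933 = 1.56500
AR% = (RR − 1)/RR × 100 = (1.56500 − 1)/1.56500 × 100 = 36.1023%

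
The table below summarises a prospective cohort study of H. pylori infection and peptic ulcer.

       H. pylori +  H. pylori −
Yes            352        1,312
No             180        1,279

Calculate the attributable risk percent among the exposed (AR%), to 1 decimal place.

23.5

Reading the table with exposure as columns: a = 352 (H. pylori +, case), b = 180 (H. pylori +, non-case), c = 1312 (H. pylori −, case), d = 1279.
Risk in exposed = 352/532 = 0.66165; risk in unexposed = 1312/2591 = 0.50637.
RR = 0.66165/0.50637 = 1.30667
AR% = (RR − 1)/RR × 100 = (1.30667 − 1)/1.30667 × 100 = 23.4694%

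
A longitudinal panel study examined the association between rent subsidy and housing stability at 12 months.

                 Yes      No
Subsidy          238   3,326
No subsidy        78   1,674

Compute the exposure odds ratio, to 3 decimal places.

Cells: a = 238, b = 3326, c = 78, d = 1674.
OR = (a·d)/(b·c) = (238 × 1674) / (3326 × 78) = 398412 / 259428 = 1.53573
The odds of housing stability at 12 months are about 1.54 times as high in the subsidy group.

1.536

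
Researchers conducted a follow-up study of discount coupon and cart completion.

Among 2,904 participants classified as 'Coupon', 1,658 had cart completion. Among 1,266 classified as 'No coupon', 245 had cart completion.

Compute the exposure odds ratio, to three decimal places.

From the description: a = 1658, b = 1246, c = 245, d = 1021.
OR = (a·d)/(b·c) = (1658 × 1021) / (1246 × 245) = 1692818 / 305270 = 5.54531
The odds of cart completion are about 5.55 times as high in the coupon group.

5.545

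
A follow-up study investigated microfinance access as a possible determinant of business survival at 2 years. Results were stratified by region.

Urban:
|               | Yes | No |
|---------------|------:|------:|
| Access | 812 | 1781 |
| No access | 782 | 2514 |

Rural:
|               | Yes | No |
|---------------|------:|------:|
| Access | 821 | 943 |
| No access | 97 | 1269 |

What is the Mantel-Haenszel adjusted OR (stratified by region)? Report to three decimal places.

2.557

OR_MH = Σ(aᵢdᵢ/nᵢ) / Σ(bᵢcᵢ/nᵢ), where nᵢ is the stratum total.
Stratum 1 (Urban): n = 5889; a·d/n = 812·2514/5889 = 346.6409; b·c/n = 1781·782/5889 = 236.4989
Stratum 2 (Rural): n = 3130; a·d/n = 821·1269/3130 = 332.8591; b·c/n = 943·97/3130 = 29.2240
OR_MH = (346.6409 + 332.8591) / (236.4989 + 29.2240) = 679.5000 / 265.7229 = 2.55718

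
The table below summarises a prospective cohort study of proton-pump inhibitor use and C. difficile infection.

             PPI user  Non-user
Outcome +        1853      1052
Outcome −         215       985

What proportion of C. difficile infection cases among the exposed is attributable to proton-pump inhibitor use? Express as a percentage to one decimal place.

42.4

Reading the table with exposure as columns: a = 1853 (PPI user, case), b = 215 (PPI user, non-case), c = 1052 (Non-user, case), d = 985.
Risk in exposed = 1853/2068 = 0.89603; risk in unexposed = 1052/2037 = 0.51645.
RR = 0.89603/0.51645 = 1.73500
AR% = (RR − 1)/RR × 100 = (1.73500 − 1)/1.73500 × 100 = 42.3632%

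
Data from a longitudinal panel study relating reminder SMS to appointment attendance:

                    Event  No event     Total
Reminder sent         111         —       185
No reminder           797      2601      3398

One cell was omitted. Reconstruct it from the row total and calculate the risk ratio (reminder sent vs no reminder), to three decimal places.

The missing cell is in the exposed row: 185 − 111 = 74.
So a = 111, b = 74, c = 797, d = 2601.
RR = [a/(a+b)] / [c/(c+d)] = (111/185) / (797/3398) = 0.60000/0.23455 = 2.55809

2.558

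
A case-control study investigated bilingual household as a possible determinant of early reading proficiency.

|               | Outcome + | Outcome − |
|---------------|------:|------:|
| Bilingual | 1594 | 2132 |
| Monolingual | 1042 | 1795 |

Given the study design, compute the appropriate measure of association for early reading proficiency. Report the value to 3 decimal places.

1.288

Cells: a = 1594, b = 2132, c = 1042, d = 1795.
This is a case-control study: participants were sampled on outcome status, so risks in the source population cannot be estimated directly — relative risk is not valid here. The odds ratio is the appropriate measure.
OR = (a·d)/(b·c) = (1594 × 1795) / (2132 × 1042) = 2861230 / 2221544 = 1.28795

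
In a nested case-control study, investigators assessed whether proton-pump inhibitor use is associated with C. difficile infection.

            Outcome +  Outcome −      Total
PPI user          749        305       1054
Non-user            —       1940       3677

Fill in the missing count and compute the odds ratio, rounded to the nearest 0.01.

2.74

The missing cell is in the unexposed row: 3677 − 1940 = 1737.
So a = 749, b = 305, c = 1737, d = 1940.
OR = (a·d)/(b·c) = (749 × 1940) / (305 × 1737) = 1453060 / 529785 = 2.74274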